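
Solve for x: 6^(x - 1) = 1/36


Express both sides with the same base.
1/36 = 6^(-2)
Since the bases match, equate exponents: x - 1 = -2
So x = -2 - (-1) = -1

x = -1


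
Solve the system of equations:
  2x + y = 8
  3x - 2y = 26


Using Cramer's rule:
Determinant D = (2)(-2) - (3)(1) = -4 - 3 = -7
Dx = (8)(-2) - (26)(1) = -16 - 26 = -42
Dy = (2)(26) - (3)(8) = 52 - 24 = 28
x = Dx/D = -42/-7 = 6
y = Dy/D = 28/-7 = -4

x = 6, y = -4


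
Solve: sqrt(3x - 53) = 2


Square both sides: 3x - 53 = 2^2 = 4
3x = 4 + 53 = 57
x = 19
Check: sqrt(3*19 - 53) = sqrt(4) = 2 ✓

x = 19


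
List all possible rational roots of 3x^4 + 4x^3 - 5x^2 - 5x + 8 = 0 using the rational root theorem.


Rational root theorem: possible roots are ±p/q where:
  p divides the constant term (8): p ∈ {1, 2, 4, 8}
  q divides the leading coefficient (3): q ∈ {1, 3}

All possible rational roots: -8, -4, -8/3, -2, -4/3, -1, -2/3, -1/3, 1/3, 2/3, 1, 4/3, 2, 8/3, 4, 8

-8, -4, -8/3, -2, -4/3, -1, -2/3, -1/3, 1/3, 2/3, 1, 4/3, 2, 8/3, 4, 8


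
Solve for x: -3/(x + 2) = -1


Multiply both sides by (x + 2): -3 = -1(x + 2)
Distribute: -3 = -x - 2
-x = -3 + 2 = -1
x = 1

x = 1


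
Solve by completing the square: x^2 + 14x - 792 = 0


Start: x^2 + 14x - 792 = 0
Move constant: x^2 + 14x = 792
Half of 14 is 7, squared is 49
Add 49 to both sides: x^2 + 14x + 49 = 841
(x + 7)^2 = 841
x + 7 = ±29
x = -7 + 29 = 22 or x = -7 - 29 = -36

x = -36, x = 22


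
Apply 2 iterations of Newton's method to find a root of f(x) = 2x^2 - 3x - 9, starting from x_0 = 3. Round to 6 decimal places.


Newton's method: x_(n+1) = x_n - f(x_n)/f'(x_n)
f(x) = 2x^2 - 3x - 9
f'(x) = 4x - 3

Iteration 1:
  f(3.000000) = 0.000000
  f'(3.000000) = 9.000000
  x_1 = 3.000000 - (0.000000)/(9.000000) = 3.000000

Iteration 2:
  f(3.000000) = 0.000000
  f'(3.000000) = 9.000000
  x_2 = 3.000000 - (0.000000)/(9.000000) = 3.000000

x_2 = 3.000000


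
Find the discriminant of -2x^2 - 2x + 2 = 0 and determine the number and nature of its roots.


For ax^2 + bx + c = 0, discriminant D = b^2 - 4ac
Here a = -2, b = -2, c = 2
D = (-2)^2 - 4(-2)(2) = 4 + 16 = 20

D = 20 > 0 but not a perfect square
The equation has 2 distinct real irrational roots.

Discriminant = 20, 2 distinct real irrational roots


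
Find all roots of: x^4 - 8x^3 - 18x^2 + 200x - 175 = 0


Let p(x) = x^4 - 8x^3 - 18x^2 + 200x - 175. By the rational root theorem (leading coefficient 1), any rational root is an integer divisor of 175: try ±1, ±2, ... in turn.
Test x = 1: value = 0 ✓, so (x - 1) is a factor.
Synthetic division by (x - 1): bring down 1; 1(1) - 8 = -7; (-7)(1) - 18 = -25; (-25)(1) + 200 = 175; 175(1) - 175 = 0 → quotient x^3 - 7x^2 - 25x + 175, remainder 0.
Continue with the quotient x^3 - 7x^2 - 25x + 175 (candidates must divide 175; re-test x = 1 first in case it repeats).
Test x = 1: value = 144 ≠ 0.
Test x = -1: value = 192 ≠ 0.
Test x = 5: value = 0 ✓, so (x - 5) is a factor.
Synthetic division by (x - 5): bring down 1; 1(5) - 7 = -2; (-2)(5) - 25 = -35; (-35)(5) + 175 = 0 → quotient x^2 - 2x - 35, remainder 0.
Solve the quadratic x^2 - 2x - 35 = 0: discriminant = (-2)^2 - 4(1)(-35) = 4 + 140 = 144.
sqrt(144) = 12, so x = (2 ± 12)/2: x = 7 or x = -5.
Collecting all roots found:

x = -5, x = 1, x = 5, x = 7


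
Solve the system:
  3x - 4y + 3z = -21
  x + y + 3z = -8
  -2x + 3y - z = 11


Using Cramer's rule. Expand each determinant along the first row.
D  = 3*[1*(-1) - 3*3] - (-4)*[1*(-1) - 3*(-2)] + 3*[1*3 - 1*(-2)]
  = 3*(-10) - (-4)*(5) + 3*(5) = 5
Dx = (-21)*[1*(-1) - 3*3] - (-4)*[(-8)*(-1) - 3*11] + 3*[(-8)*3 - 1*11]
  = (-21)*(-10) - (-4)*(-25) + 3*(-35) = 5
Dy = 3*[(-8)*(-1) - 3*11] - (-21)*[1*(-1) - 3*(-2)] + 3*[1*11 - (-8)*(-2)]
  = 3*(-25) - (-21)*(5) + 3*(-5) = 15
Dz = 3*[1*11 - (-8)*3] - (-4)*[1*11 - (-8)*(-2)] + (-21)*[1*3 - 1*(-2)]
  = 3*(35) - (-4)*(-5) + (-21)*(5) = -20
x = Dx/D = 5/5 = 1, y = Dy/D = 15/5 = 3, z = Dz/D = -20/5 = -4
Check eq1: (3)(1) + (-4)(3) + (3)(-4) = -21 = -21 ✓
Check eq2: (1)(1) + (1)(3) + (3)(-4) = -8 = -8 ✓
Check eq3: (-2)(1) + (3)(3) + (-1)(-4) = 11 = 11 ✓

x = 1, y = 3, z = -4


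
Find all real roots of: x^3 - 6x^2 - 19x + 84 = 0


Let p(x) = x^3 - 6x^2 - 19x + 84. By the rational root theorem (leading coefficient 1), any rational root is an integer divisor of 84: try ±1, ±2, ... in turn.
Test x = 1: value = 60 ≠ 0.
Test x = -1: value = 96 ≠ 0.
Test x = 2: value = 30 ≠ 0.
Test x = -2: value = 90 ≠ 0.
Test x = 3: value = 0 ✓, so (x - 3) is a factor.
Synthetic division by (x - 3): bring down 1; 1(3) - 6 = -3; (-3)(3) - 19 = -28; (-28)(3) + 84 = 0 → quotient x^2 - 3x - 28, remainder 0.
Solve the quadratic x^2 - 3x - 28 = 0: discriminant = (-3)^2 - 4(1)(-28) = 9 + 112 = 121.
sqrt(121) = 11, so x = (3 ± 11)/2: x = 7 or x = -4.

x = -4, x = 3, x = 7


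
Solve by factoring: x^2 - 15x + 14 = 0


We need two numbers that multiply to 14 and add to -15.
Those numbers are -1 and -14 (since (-1) * (-14) = 14 and (-1) + (-14) = -15).
So x^2 - 15x + 14 = (x - 1)(x - 14) = 0
Setting each factor to zero: x = 1 or x = 14

x = 1, x = 14


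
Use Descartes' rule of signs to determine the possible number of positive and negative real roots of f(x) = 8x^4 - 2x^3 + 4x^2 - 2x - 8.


Descartes' rule of signs:

For positive roots, count sign changes in f(x) = 8x^4 - 2x^3 + 4x^2 - 2x - 8:
Signs of coefficients: +, -, +, -, -
Number of sign changes: 3
Possible positive real roots: 3, 1

For negative roots, examine f(-x) = 8x^4 + 2x^3 + 4x^2 + 2x - 8:
Signs of coefficients: +, +, +, +, -
Number of sign changes: 1
Possible negative real roots: 1

Positive roots: 3 or 1; Negative roots: 1


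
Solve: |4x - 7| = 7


An absolute value equation |expr| = 7 gives two cases:
Case 1: 4x - 7 = 7
  4x = 14, so x = 7/2
Case 2: 4x - 7 = -7
  4x = 0, so x = 0

x = 0, x = 7/2


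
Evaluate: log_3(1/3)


We need the exponent such that 3^? = 1/3
3^(-1) = 1/3^1 = 1/3
Therefore log_3(1/3) = -1

-1


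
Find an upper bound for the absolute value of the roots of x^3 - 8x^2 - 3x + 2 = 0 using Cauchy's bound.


Cauchy's bound: all roots r satisfy |r| <= 1 + max(|a_i/a_n|) for i = 0,...,n-1
where a_n is the leading coefficient.

Coefficients: [1, -8, -3, 2]
Leading coefficient a_n = 1
Ratios |a_i/a_n|: 8, 3, 2
Maximum ratio: 8
Cauchy's bound: |r| <= 1 + 8 = 9

Upper bound = 9


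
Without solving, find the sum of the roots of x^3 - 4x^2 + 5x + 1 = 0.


By Vieta's formulas for x^3 + bx^2 + cx + d = 0:
  r1 + r2 + r3 = -b/a = 4
  r1*r2 + r1*r3 + r2*r3 = c/a = 5
  r1*r2*r3 = -d/a = -1


Sum = 4


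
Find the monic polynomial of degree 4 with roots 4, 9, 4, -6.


A monic polynomial with roots 4, 9, 4, -6 is:
p(x) = (x - 4)(x - 9)(x - 4)(x + 6)
After multiplying by (x - 4): x - 4
After multiplying by (x - 9): x^2 - 13x + 36
After multiplying by (x - 4): x^3 - 17x^2 + 88x - 144
After multiplying by (x + 6): x^4 - 11x^3 - 14x^2 + 384x - 864

x^4 - 11x^3 - 14x^2 + 384x - 864


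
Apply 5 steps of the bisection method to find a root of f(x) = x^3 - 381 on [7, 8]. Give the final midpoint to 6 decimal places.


f(x) = x^3 - 381
f(7) = -38 < 0
f(8) = 131 > 0

Step 1: midpoint = (7.000000 + 8.000000)/2 = 7.500000
  f(7.500000) = 40.875000
  f(mid) > 0, so root is in [7.000000, 7.500000]

Step 2: midpoint = (7.000000 + 7.500000)/2 = 7.250000
  f(7.250000) = 0.078125
  f(mid) > 0, so root is in [7.000000, 7.250000]

Step 3: midpoint = (7.000000 + 7.250000)/2 = 7.125000
  f(7.125000) = -19.294922
  f(mid) < 0, so root is in [7.125000, 7.250000]

Step 4: midpoint = (7.125000 + 7.250000)/2 = 7.187500
  f(7.187500) = -9.692627
  f(mid) < 0, so root is in [7.187500, 7.250000]

Step 5: midpoint = (7.187500 + 7.250000)/2 = 7.218750
  f(7.218750) = -4.828400
  f(mid) < 0, so root is in [7.218750, 7.250000]

midpoint = 7.218750


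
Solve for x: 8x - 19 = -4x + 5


Starting with: 8x - 19 = -4x + 5
Move all x terms to left: (8 + 4)x = 5 + 19
Simplify: 12x = 24
Divide both sides by 12: x = 2

x = 2


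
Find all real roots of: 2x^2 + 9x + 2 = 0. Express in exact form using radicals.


Using the quadratic formula: x = (-b ± sqrt(b^2 - 4ac)) / (2a)
Here a = 2, b = 9, c = 2
Discriminant = b^2 - 4ac = 9^2 - 4(2)(2) = 81 - 16 = 65
Since discriminant = 65 > 0, there are two real roots.
x = (-9 ± sqrt(65)) / 4
Numerically: x ≈ -0.2344 or x ≈ -4.2656

x = (-9 + sqrt(65)) / 4 or x = (-9 - sqrt(65)) / 4


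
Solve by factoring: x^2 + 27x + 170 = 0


We need two numbers that multiply to 170 and add to 27.
Those numbers are 17 and 10 (since 17 * 10 = 170 and 17 + 10 = 27).
So x^2 + 27x + 170 = (x + 17)(x + 10) = 0
Setting each factor to zero: x = -17 or x = -10

x = -17, x = -10


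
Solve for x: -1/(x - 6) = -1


Multiply both sides by (x - 6): -1 = -1(x - 6)
Distribute: -1 = -x + 6
-x = -1 - 6 = -7
x = 7

x = 7


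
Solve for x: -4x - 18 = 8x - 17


Starting with: -4x - 18 = 8x - 17
Move all x terms to left: (-4 - 8)x = -17 + 18
Simplify: -12x = 1
Divide both sides by -12: x = -1/12

x = -1/12


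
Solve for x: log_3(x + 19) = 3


Convert to exponential form: x + 19 = 3^3 = 27
x = 27 - 19 = 8
Check: log_3(8 + 19) = log_3(27) = log_3(27) = 3 ✓

x = 8


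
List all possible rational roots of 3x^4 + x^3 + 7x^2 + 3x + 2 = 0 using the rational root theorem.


Rational root theorem: possible roots are ±p/q where:
  p divides the constant term (2): p ∈ {1, 2}
  q divides the leading coefficient (3): q ∈ {1, 3}

All possible rational roots: -2, -1, -2/3, -1/3, 1/3, 2/3, 1, 2

-2, -1, -2/3, -1/3, 1/3, 2/3, 1, 2


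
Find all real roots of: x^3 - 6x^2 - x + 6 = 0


Let p(x) = x^3 - 6x^2 - x + 6. By the rational root theorem (leading coefficient 1), any rational root is an integer divisor of 6: try ±1, ±2, ... in turn.
Test x = 1: value = 0 ✓, so (x - 1) is a factor.
Synthetic division by (x - 1): bring down 1; 1(1) - 6 = -5; (-5)(1) - 1 = -6; (-6)(1) + 6 = 0 → quotient x^2 - 5x - 6, remainder 0.
Solve the quadratic x^2 - 5x - 6 = 0: discriminant = (-5)^2 - 4(1)(-6) = 25 + 24 = 49.
sqrt(49) = 7, so x = (5 ± 7)/2: x = 6 or x = -1.

x = -1, x = 1, x = 6


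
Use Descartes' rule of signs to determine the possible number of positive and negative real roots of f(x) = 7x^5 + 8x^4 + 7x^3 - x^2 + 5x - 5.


Descartes' rule of signs:

For positive roots, count sign changes in f(x) = 7x^5 + 8x^4 + 7x^3 - x^2 + 5x - 5:
Signs of coefficients: +, +, +, -, +, -
Number of sign changes: 3
Possible positive real roots: 3, 1

For negative roots, examine f(-x) = -7x^5 + 8x^4 - 7x^3 - x^2 - 5x - 5:
Signs of coefficients: -, +, -, -, -, -
Number of sign changes: 2
Possible negative real roots: 2, 0

Positive roots: 3 or 1; Negative roots: 2 or 0


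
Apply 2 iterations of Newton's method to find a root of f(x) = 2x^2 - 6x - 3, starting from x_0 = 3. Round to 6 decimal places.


Newton's method: x_(n+1) = x_n - f(x_n)/f'(x_n)
f(x) = 2x^2 - 6x - 3
f'(x) = 4x - 6

Iteration 1:
  f(3.000000) = -3.000000
  f'(3.000000) = 6.000000
  x_1 = 3.000000 - (-3.000000)/(6.000000) = 3.500000

Iteration 2:
  f(3.500000) = 0.500000
  f'(3.500000) = 8.000000
  x_2 = 3.500000 - (0.500000)/(8.000000) = 3.437500

x_2 = 3.437500


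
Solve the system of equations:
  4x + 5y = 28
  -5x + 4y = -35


Using Cramer's rule:
Determinant D = (4)(4) - (-5)(5) = 16 + 25 = 41
Dx = (28)(4) - (-35)(5) = 112 + 175 = 287
Dy = (4)(-35) - (-5)(28) = -140 + 140 = 0
x = Dx/D = 287/41 = 7
y = Dy/D = 0/41 = 0

x = 7, y = 0


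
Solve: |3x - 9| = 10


An absolute value equation |expr| = 10 gives two cases:
Case 1: 3x - 9 = 10
  3x = 19, so x = 19/3
Case 2: 3x - 9 = -10
  3x = -1, so x = -1/3

x = -1/3, x = 19/3


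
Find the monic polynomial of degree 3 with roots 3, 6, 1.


A monic polynomial with roots 3, 6, 1 is:
p(x) = (x - 3)(x - 6)(x - 1)
After multiplying by (x - 3): x - 3
After multiplying by (x - 6): x^2 - 9x + 18
After multiplying by (x - 1): x^3 - 10x^2 + 27x - 18

x^3 - 10x^2 + 27x - 18


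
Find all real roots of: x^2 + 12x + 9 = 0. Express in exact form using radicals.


Using the quadratic formula: x = (-b ± sqrt(b^2 - 4ac)) / (2a)
Here a = 1, b = 12, c = 9
Discriminant = b^2 - 4ac = 12^2 - 4(1)(9) = 144 - 36 = 108
Since discriminant = 108 > 0, there are two real roots.
x = (-12 ± 6*sqrt(3)) / 2
Simplifying: x = -6 ± 3*sqrt(3)
Numerically: x ≈ -0.8038 or x ≈ -11.1962

x = -6 + 3*sqrt(3) or x = -6 - 3*sqrt(3)


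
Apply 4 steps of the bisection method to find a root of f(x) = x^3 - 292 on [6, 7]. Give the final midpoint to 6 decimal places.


f(x) = x^3 - 292
f(6) = -76 < 0
f(7) = 51 > 0

Step 1: midpoint = (6.000000 + 7.000000)/2 = 6.500000
  f(6.500000) = -17.375000
  f(mid) < 0, so root is in [6.500000, 7.000000]

Step 2: midpoint = (6.500000 + 7.000000)/2 = 6.750000
  f(6.750000) = 15.546875
  f(mid) > 0, so root is in [6.500000, 6.750000]

Step 3: midpoint = (6.500000 + 6.750000)/2 = 6.625000
  f(6.625000) = -1.224609
  f(mid) < 0, so root is in [6.625000, 6.750000]

Step 4: midpoint = (6.625000 + 6.750000)/2 = 6.687500
  f(6.687500) = 7.082764
  f(mid) > 0, so root is in [6.625000, 6.687500]

midpoint = 6.687500


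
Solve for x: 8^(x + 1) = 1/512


Express both sides with the same base.
1/512 = 8^(-3)
Since the bases match, equate exponents: x + 1 = -3
So x = -3 - (1) = -4

x = -4


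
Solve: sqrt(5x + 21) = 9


Square both sides: 5x + 21 = 9^2 = 81
5x = 81 - 21 = 60
x = 12
Check: sqrt(5*12 + 21) = sqrt(81) = 9 ✓

x = 12


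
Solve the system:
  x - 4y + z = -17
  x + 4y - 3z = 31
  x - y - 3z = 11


Using Cramer's rule. Expand each determinant along the first row.
D  = 1*[4*(-3) - (-3)*(-1)] - (-4)*[1*(-3) - (-3)*1] + 1*[1*(-1) - 4*1]
  = 1*(-15) - (-4)*(0) + 1*(-5) = -20
Dx = (-17)*[4*(-3) - (-3)*(-1)] - (-4)*[31*(-3) - (-3)*11] + 1*[31*(-1) - 4*11]
  = (-17)*(-15) - (-4)*(-60) + 1*(-75) = -60
Dy = 1*[31*(-3) - (-3)*11] - (-17)*[1*(-3) - (-3)*1] + 1*[1*11 - 31*1]
  = 1*(-60) - (-17)*(0) + 1*(-20) = -80
Dz = 1*[4*11 - 31*(-1)] - (-4)*[1*11 - 31*1] + (-17)*[1*(-1) - 4*1]
  = 1*(75) - (-4)*(-20) + (-17)*(-5) = 80
x = Dx/D = -60/-20 = 3, y = Dy/D = -80/-20 = 4, z = Dz/D = 80/-20 = -4
Check eq1: (1)(3) + (-4)(4) + (1)(-4) = -17 = -17 ✓
Check eq2: (1)(3) + (4)(4) + (-3)(-4) = 31 = 31 ✓
Check eq3: (1)(3) + (-1)(4) + (-3)(-4) = 11 = 11 ✓

x = 3, y = 4, z = -4


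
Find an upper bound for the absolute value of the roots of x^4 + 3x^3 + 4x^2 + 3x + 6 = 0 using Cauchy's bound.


Cauchy's bound: all roots r satisfy |r| <= 1 + max(|a_i/a_n|) for i = 0,...,n-1
where a_n is the leading coefficient.

Coefficients: [1, 3, 4, 3, 6]
Leading coefficient a_n = 1
Ratios |a_i/a_n|: 3, 4, 3, 6
Maximum ratio: 6
Cauchy's bound: |r| <= 1 + 6 = 7

Upper bound = 7


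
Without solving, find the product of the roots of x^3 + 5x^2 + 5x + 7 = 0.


By Vieta's formulas for x^3 + bx^2 + cx + d = 0:
  r1 + r2 + r3 = -b/a = -5
  r1*r2 + r1*r3 + r2*r3 = c/a = 5
  r1*r2*r3 = -d/a = -7


Product = -7


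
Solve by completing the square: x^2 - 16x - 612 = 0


Start: x^2 - 16x - 612 = 0
Move constant: x^2 - 16x = 612
Half of -16 is -8, squared is 64
Add 64 to both sides: x^2 - 16x + 64 = 676
(x - 8)^2 = 676
x - 8 = ±26
x = 8 + 26 = 34 or x = 8 - 26 = -18

x = -18, x = 34


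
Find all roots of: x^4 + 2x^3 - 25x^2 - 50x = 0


The constant term is 0, so x = 0 is a root. Factor out x:
  x^3 + 2x^2 - 25x - 50 = 0
Let p(x) = x^3 + 2x^2 - 25x - 50. By the rational root theorem (leading coefficient 1), any rational root is an integer divisor of 50: try ±1, ±2, ... in turn.
Test x = 1: value = -72 ≠ 0.
Test x = -1: value = -24 ≠ 0.
Test x = 2: value = -84 ≠ 0.
Test x = -2: value = 0 ✓, so (x + 2) is a factor.
Synthetic division by (x + 2): bring down 1; 1(-2) + 2 = 0; 0(-2) - 25 = -25; (-25)(-2) - 50 = 0 → quotient x^2 - 25, remainder 0.
Solve the quadratic x^2 - 25 = 0: discriminant = 0^2 - 4(1)(-25) = 0 + 100 = 100.
sqrt(100) = 10, so x = (0 ± 10)/2: x = 5 or x = -5.
Collecting all roots found:

x = -5, x = -2, x = 0, x = 5


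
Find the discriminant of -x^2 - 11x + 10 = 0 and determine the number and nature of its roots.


For ax^2 + bx + c = 0, discriminant D = b^2 - 4ac
Here a = -1, b = -11, c = 10
D = (-11)^2 - 4(-1)(10) = 121 + 40 = 161

D = 161 > 0 but not a perfect square
The equation has 2 distinct real irrational roots.

Discriminant = 161, 2 distinct real irrational roots


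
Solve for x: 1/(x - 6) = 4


Multiply both sides by (x - 6): 1 = 4(x - 6)
Distribute: 1 = 4x - 24
4x = 1 + 24 = 25
x = 25/4

x = 25/4


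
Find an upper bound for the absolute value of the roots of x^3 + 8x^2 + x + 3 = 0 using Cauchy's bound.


Cauchy's bound: all roots r satisfy |r| <= 1 + max(|a_i/a_n|) for i = 0,...,n-1
where a_n is the leading coefficient.

Coefficients: [1, 8, 1, 3]
Leading coefficient a_n = 1
Ratios |a_i/a_n|: 8, 1, 3
Maximum ratio: 8
Cauchy's bound: |r| <= 1 + 8 = 9

Upper bound = 9


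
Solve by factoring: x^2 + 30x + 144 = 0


We need two numbers that multiply to 144 and add to 30.
Those numbers are 6 and 24 (since 6 * 24 = 144 and 6 + 24 = 30).
So x^2 + 30x + 144 = (x + 6)(x + 24) = 0
Setting each factor to zero: x = -6 or x = -24

x = -24, x = -6


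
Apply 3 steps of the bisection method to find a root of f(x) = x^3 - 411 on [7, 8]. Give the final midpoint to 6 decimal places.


f(x) = x^3 - 411
f(7) = -68 < 0
f(8) = 101 > 0

Step 1: midpoint = (7.000000 + 8.000000)/2 = 7.500000
  f(7.500000) = 10.875000
  f(mid) > 0, so root is in [7.000000, 7.500000]

Step 2: midpoint = (7.000000 + 7.500000)/2 = 7.250000
  f(7.250000) = -29.921875
  f(mid) < 0, so root is in [7.250000, 7.500000]

Step 3: midpoint = (7.250000 + 7.500000)/2 = 7.375000
  f(7.375000) = -9.869141
  f(mid) < 0, so root is in [7.375000, 7.500000]

midpoint = 7.375000


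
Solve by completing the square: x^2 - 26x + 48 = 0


Start: x^2 - 26x + 48 = 0
Move constant: x^2 - 26x = -48
Half of -26 is -13, squared is 169
Add 169 to both sides: x^2 - 26x + 169 = 121
(x - 13)^2 = 121
x - 13 = ±11
x = 13 + 11 = 24 or x = 13 - 11 = 2

x = 2, x = 24


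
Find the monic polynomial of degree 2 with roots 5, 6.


A monic polynomial with roots 5, 6 is:
p(x) = (x - 5)(x - 6)
After multiplying by (x - 5): x - 5
After multiplying by (x - 6): x^2 - 11x + 30

x^2 - 11x + 30


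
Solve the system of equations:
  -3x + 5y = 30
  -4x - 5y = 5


Using Cramer's rule:
Determinant D = (-3)(-5) - (-4)(5) = 15 + 20 = 35
Dx = (30)(-5) - (5)(5) = -150 - 25 = -175
Dy = (-3)(5) - (-4)(30) = -15 + 120 = 105
x = Dx/D = -175/35 = -5
y = Dy/D = 105/35 = 3

x = -5, y = 3


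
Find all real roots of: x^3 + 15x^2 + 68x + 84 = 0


Let p(x) = x^3 + 15x^2 + 68x + 84. By the rational root theorem (leading coefficient 1), any rational root is an integer divisor of 84: try ±1, ±2, ... in turn.
Test x = 1: value = 168 ≠ 0.
Test x = -1: value = 30 ≠ 0.
Test x = 2: value = 288 ≠ 0.
Test x = -2: value = 0 ✓, so (x + 2) is a factor.
Synthetic division by (x + 2): bring down 1; 1(-2) + 15 = 13; 13(-2) + 68 = 42; 42(-2) + 84 = 0 → quotient x^2 + 13x + 42, remainder 0.
Solve the quadratic x^2 + 13x + 42 = 0: discriminant = 13^2 - 4(1)(42) = 169 - 168 = 1.
sqrt(1) = 1, so x = (-13 ± 1)/2: x = -6 or x = -7.

x = -7, x = -6, x = -2


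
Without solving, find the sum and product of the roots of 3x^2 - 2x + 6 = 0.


By Vieta's formulas for ax^2 + bx + c = 0:
  Sum of roots = -b/a
  Product of roots = c/a

Here a = 3, b = -2, c = 6
Sum = -(-2)/3 = 2/3
Product = 6/3 = 2

Sum = 2/3, Product = 2


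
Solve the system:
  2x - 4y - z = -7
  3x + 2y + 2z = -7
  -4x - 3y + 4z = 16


Using Cramer's rule. Expand each determinant along the first row.
D  = 2*[2*4 - 2*(-3)] - (-4)*[3*4 - 2*(-4)] + (-1)*[3*(-3) - 2*(-4)]
  = 2*(14) - (-4)*(20) + (-1)*(-1) = 109
Dx = (-7)*[2*4 - 2*(-3)] - (-4)*[(-7)*4 - 2*16] + (-1)*[(-7)*(-3) - 2*16]
  = (-7)*(14) - (-4)*(-60) + (-1)*(-11) = -327
Dy = 2*[(-7)*4 - 2*16] - (-7)*[3*4 - 2*(-4)] + (-1)*[3*16 - (-7)*(-4)]
  = 2*(-60) - (-7)*(20) + (-1)*(20) = 0
Dz = 2*[2*16 - (-7)*(-3)] - (-4)*[3*16 - (-7)*(-4)] + (-7)*[3*(-3) - 2*(-4)]
  = 2*(11) - (-4)*(20) + (-7)*(-1) = 109
x = Dx/D = -327/109 = -3, y = Dy/D = 0/109 = 0, z = Dz/D = 109/109 = 1
Check eq1: (2)(-3) + (-4)(0) + (-1)(1) = -7 = -7 ✓
Check eq2: (3)(-3) + (2)(0) + (2)(1) = -7 = -7 ✓
Check eq3: (-4)(-3) + (-3)(0) + (4)(1) = 16 = 16 ✓

x = -3, y = 0, z = 1


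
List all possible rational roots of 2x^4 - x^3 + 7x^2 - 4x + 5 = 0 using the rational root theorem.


Rational root theorem: possible roots are ±p/q where:
  p divides the constant term (5): p ∈ {1, 5}
  q divides the leading coefficient (2): q ∈ {1, 2}

All possible rational roots: -5, -5/2, -1, -1/2, 1/2, 1, 5/2, 5

-5, -5/2, -1, -1/2, 1/2, 1, 5/2, 5


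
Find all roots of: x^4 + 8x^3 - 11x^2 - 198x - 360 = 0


Let p(x) = x^4 + 8x^3 - 11x^2 - 198x - 360. By the rational root theorem (leading coefficient 1), any rational root is an integer divisor of 360: try ±1, ±2, ... in turn.
Test x = 1: value = -560 ≠ 0.
Test x = -1: value = -180 ≠ 0.
Test x = 2: value = -720 ≠ 0.
Test x = -2: value = -56 ≠ 0.
Test x = 3: value = -756 ≠ 0.
Test x = -3: value = 0 ✓, so (x + 3) is a factor.
Synthetic division by (x + 3): bring down 1; 1(-3) + 8 = 5; 5(-3) - 11 = -26; (-26)(-3) - 198 = -120; (-120)(-3) - 360 = 0 → quotient x^3 + 5x^2 - 26x - 120, remainder 0.
Continue with the quotient x^3 + 5x^2 - 26x - 120 (candidates must divide 120; re-test x = -3 first in case it repeats).
Test x = -3: value = -24 ≠ 0.
Test x = 4: value = -80 ≠ 0.
Test x = -4: value = 0 ✓, so (x + 4) is a factor.
Synthetic division by (x + 4): bring down 1; 1(-4) + 5 = 1; 1(-4) - 26 = -30; (-30)(-4) - 120 = 0 → quotient x^2 + x - 30, remainder 0.
Solve the quadratic x^2 + x - 30 = 0: discriminant = 1^2 - 4(1)(-30) = 1 + 120 = 121.
sqrt(121) = 11, so x = (-1 ± 11)/2: x = 5 or x = -6.
Collecting all roots found:

x = -6, x = -4, x = -3, x = 5


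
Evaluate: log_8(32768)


We need the exponent such that 8^? = 32768
8^5 = 32768
Therefore log_8(32768) = 5

5


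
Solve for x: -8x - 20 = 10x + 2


Starting with: -8x - 20 = 10x + 2
Move all x terms to left: (-8 - 10)x = 2 + 20
Simplify: -18x = 22
Divide both sides by -18: x = -11/9

x = -11/9


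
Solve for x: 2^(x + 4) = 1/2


Express both sides with the same base.
1/2 = 2^(-1)
Since the bases match, equate exponents: x + 4 = -1
So x = -1 - (4) = -5

x = -5


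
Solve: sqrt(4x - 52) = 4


Square both sides: 4x - 52 = 4^2 = 16
4x = 16 + 52 = 68
x = 17
Check: sqrt(4*17 - 52) = sqrt(16) = 4 ✓

x = 17


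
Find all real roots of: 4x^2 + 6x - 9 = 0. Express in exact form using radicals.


Using the quadratic formula: x = (-b ± sqrt(b^2 - 4ac)) / (2a)
Here a = 4, b = 6, c = -9
Discriminant = b^2 - 4ac = 6^2 - 4(4)(-9) = 36 + 144 = 180
Since discriminant = 180 > 0, there are two real roots.
x = (-6 ± 6*sqrt(5)) / 8
Simplifying: x = (-3 ± 3*sqrt(5)) / 4
Numerically: x ≈ 0.9271 or x ≈ -2.4271

x = (-3 + 3*sqrt(5)) / 4 or x = (-3 - 3*sqrt(5)) / 4


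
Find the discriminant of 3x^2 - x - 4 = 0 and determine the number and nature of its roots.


For ax^2 + bx + c = 0, discriminant D = b^2 - 4ac
Here a = 3, b = -1, c = -4
D = (-1)^2 - 4(3)(-4) = 1 + 48 = 49

D = 49 > 0 and is a perfect square (sqrt = 7)
The equation has 2 distinct real rational roots.

Discriminant = 49, 2 distinct real rational roots


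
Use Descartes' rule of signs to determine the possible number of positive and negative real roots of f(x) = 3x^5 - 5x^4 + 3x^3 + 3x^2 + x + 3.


Descartes' rule of signs:

For positive roots, count sign changes in f(x) = 3x^5 - 5x^4 + 3x^3 + 3x^2 + x + 3:
Signs of coefficients: +, -, +, +, +, +
Number of sign changes: 2
Possible positive real roots: 2, 0

For negative roots, examine f(-x) = -3x^5 - 5x^4 - 3x^3 + 3x^2 - x + 3:
Signs of coefficients: -, -, -, +, -, +
Number of sign changes: 3
Possible negative real roots: 3, 1

Positive roots: 2 or 0; Negative roots: 3 or 1


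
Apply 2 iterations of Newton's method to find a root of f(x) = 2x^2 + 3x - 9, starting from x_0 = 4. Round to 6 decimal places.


Newton's method: x_(n+1) = x_n - f(x_n)/f'(x_n)
f(x) = 2x^2 + 3x - 9
f'(x) = 4x + 3

Iteration 1:
  f(4.000000) = 35.000000
  f'(4.000000) = 19.000000
  x_1 = 4.000000 - (35.000000)/(19.000000) = 2.157895

Iteration 2:
  f(2.157895) = 6.786704
  f'(2.157895) = 11.631579
  x_2 = 2.157895 - (6.786704)/(11.631579) = 1.574422

x_2 = 1.574422


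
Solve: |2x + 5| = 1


An absolute value equation |expr| = 1 gives two cases:
Case 1: 2x + 5 = 1
  2x = -4, so x = -2
Case 2: 2x + 5 = -1
  2x = -6, so x = -3

x = -3, x = -2


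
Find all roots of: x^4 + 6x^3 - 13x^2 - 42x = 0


The constant term is 0, so x = 0 is a root. Factor out x:
  x^3 + 6x^2 - 13x - 42 = 0
Let p(x) = x^3 + 6x^2 - 13x - 42. By the rational root theorem (leading coefficient 1), any rational root is an integer divisor of 42: try ±1, ±2, ... in turn.
Test x = 1: value = -48 ≠ 0.
Test x = -1: value = -24 ≠ 0.
Test x = 2: value = -36 ≠ 0.
Test x = -2: value = 0 ✓, so (x + 2) is a factor.
Synthetic division by (x + 2): bring down 1; 1(-2) + 6 = 4; 4(-2) - 13 = -21; (-21)(-2) - 42 = 0 → quotient x^2 + 4x - 21, remainder 0.
Solve the quadratic x^2 + 4x - 21 = 0: discriminant = 4^2 - 4(1)(-21) = 16 + 84 = 100.
sqrt(100) = 10, so x = (-4 ± 10)/2: x = 3 or x = -7.
Collecting all roots found:

x = -7, x = -2, x = 0, x = 3


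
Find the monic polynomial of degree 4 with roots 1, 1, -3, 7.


A monic polynomial with roots 1, 1, -3, 7 is:
p(x) = (x - 1)(x - 1)(x + 3)(x - 7)
After multiplying by (x - 1): x - 1
After multiplying by (x - 1): x^2 - 2x + 1
After multiplying by (x + 3): x^3 + x^2 - 5x + 3
After multiplying by (x - 7): x^4 - 6x^3 - 12x^2 + 38x - 21

x^4 - 6x^3 - 12x^2 + 38x - 21


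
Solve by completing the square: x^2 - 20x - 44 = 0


Start: x^2 - 20x - 44 = 0
Move constant: x^2 - 20x = 44
Half of -20 is -10, squared is 100
Add 100 to both sides: x^2 - 20x + 100 = 144
(x - 10)^2 = 144
x - 10 = ±12
x = 10 + 12 = 22 or x = 10 - 12 = -2

x = -2, x = 22


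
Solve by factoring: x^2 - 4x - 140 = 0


We need two numbers that multiply to -140 and add to -4.
Those numbers are -14 and 10 (since (-14) * 10 = -140 and (-14) + 10 = -4).
So x^2 - 4x - 140 = (x - 14)(x + 10) = 0
Setting each factor to zero: x = 14 or x = -10

x = -10, x = 14


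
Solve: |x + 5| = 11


An absolute value equation |expr| = 11 gives two cases:
Case 1: x + 5 = 11
  x = 6, so x = 6
Case 2: x + 5 = -11
  x = -16, so x = -16

x = -16, x = 6


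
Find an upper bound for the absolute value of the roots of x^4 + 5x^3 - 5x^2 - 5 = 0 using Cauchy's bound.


Cauchy's bound: all roots r satisfy |r| <= 1 + max(|a_i/a_n|) for i = 0,...,n-1
where a_n is the leading coefficient.

Coefficients: [1, 5, -5, 0, -5]
Leading coefficient a_n = 1
Ratios |a_i/a_n|: 5, 5, 0, 5
Maximum ratio: 5
Cauchy's bound: |r| <= 1 + 5 = 6

Upper bound = 6


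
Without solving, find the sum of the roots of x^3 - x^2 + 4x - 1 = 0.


By Vieta's formulas for x^3 + bx^2 + cx + d = 0:
  r1 + r2 + r3 = -b/a = 1
  r1*r2 + r1*r3 + r2*r3 = c/a = 4
  r1*r2*r3 = -d/a = 1


Sum = 1


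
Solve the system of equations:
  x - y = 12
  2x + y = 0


Using Cramer's rule:
Determinant D = (1)(1) - (2)(-1) = 1 + 2 = 3
Dx = (12)(1) - (0)(-1) = 12 - 0 = 12
Dy = (1)(0) - (2)(12) = 0 - 24 = -24
x = Dx/D = 12/3 = 4
y = Dy/D = -24/3 = -8

x = 4, y = -8


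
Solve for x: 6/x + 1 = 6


Subtract 1 from both sides: 6/x = 5
Multiply both sides by x: 6 = 5 * x
Divide by 5: x = 6/5

x = 6/5


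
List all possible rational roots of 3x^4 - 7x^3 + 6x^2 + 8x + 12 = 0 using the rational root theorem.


Rational root theorem: possible roots are ±p/q where:
  p divides the constant term (12): p ∈ {1, 2, 3, 4, 6, 12}
  q divides the leading coefficient (3): q ∈ {1, 3}

All possible rational roots: -12, -6, -4, -3, -2, -4/3, -1, -2/3, -1/3, 1/3, 2/3, 1, 4/3, 2, 3, 4, 6, 12

-12, -6, -4, -3, -2, -4/3, -1, -2/3, -1/3, 1/3, 2/3, 1, 4/3, 2, 3, 4, 6, 12


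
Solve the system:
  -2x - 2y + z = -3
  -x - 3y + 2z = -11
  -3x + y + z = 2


Using Cramer's rule. Expand each determinant along the first row.
D  = (-2)*[(-3)*1 - 2*1] - (-2)*[(-1)*1 - 2*(-3)] + 1*[(-1)*1 - (-3)*(-3)]
  = (-2)*(-5) - (-2)*(5) + 1*(-10) = 10
Dx = (-3)*[(-3)*1 - 2*1] - (-2)*[(-11)*1 - 2*2] + 1*[(-11)*1 - (-3)*2]
  = (-3)*(-5) - (-2)*(-15) + 1*(-5) = -20
Dy = (-2)*[(-11)*1 - 2*2] - (-3)*[(-1)*1 - 2*(-3)] + 1*[(-1)*2 - (-11)*(-3)]
  = (-2)*(-15) - (-3)*(5) + 1*(-35) = 10
Dz = (-2)*[(-3)*2 - (-11)*1] - (-2)*[(-1)*2 - (-11)*(-3)] + (-3)*[(-1)*1 - (-3)*(-3)]
  = (-2)*(5) - (-2)*(-35) + (-3)*(-10) = -50
x = Dx/D = -20/10 = -2, y = Dy/D = 10/10 = 1, z = Dz/D = -50/10 = -5
Check eq1: (-2)(-2) + (-2)(1) + (1)(-5) = -3 = -3 ✓
Check eq2: (-1)(-2) + (-3)(1) + (2)(-5) = -11 = -11 ✓
Check eq3: (-3)(-2) + (1)(1) + (1)(-5) = 2 = 2 ✓

x = -2, y = 1, z = -5


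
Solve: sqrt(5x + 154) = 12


Square both sides: 5x + 154 = 12^2 = 144
5x = 144 - 154 = -10
x = -2
Check: sqrt(5*(-2) + 154) = sqrt(144) = 12 ✓

x = -2


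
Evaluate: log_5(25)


We need the exponent such that 5^? = 25
5^2 = 25
Therefore log_5(25) = 2

2


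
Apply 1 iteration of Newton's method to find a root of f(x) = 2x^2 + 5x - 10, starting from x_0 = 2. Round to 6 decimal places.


Newton's method: x_(n+1) = x_n - f(x_n)/f'(x_n)
f(x) = 2x^2 + 5x - 10
f'(x) = 4x + 5

Iteration 1:
  f(2.000000) = 8.000000
  f'(2.000000) = 13.000000
  x_1 = 2.000000 - (8.000000)/(13.000000) = 1.384615

x_1 = 1.384615


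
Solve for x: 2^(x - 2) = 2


Express both sides with the same base.
2 = 2^1
Since the bases match, equate exponents: x - 2 = 1
So x = 1 - (-2) = 3

x = 3


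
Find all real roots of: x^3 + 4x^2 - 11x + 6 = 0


Let p(x) = x^3 + 4x^2 - 11x + 6. By the rational root theorem (leading coefficient 1), any rational root is an integer divisor of 6: try ±1, ±2, ... in turn.
Test x = 1: value = 0 ✓, so (x - 1) is a factor.
Synthetic division by (x - 1): bring down 1; 1(1) + 4 = 5; 5(1) - 11 = -6; (-6)(1) + 6 = 0 → quotient x^2 + 5x - 6, remainder 0.
Solve the quadratic x^2 + 5x - 6 = 0: discriminant = 5^2 - 4(1)(-6) = 25 + 24 = 49.
sqrt(49) = 7, so x = (-5 ± 7)/2: x = 1 or x = -6.

x = -6, x = 1 (multiplicity 2)


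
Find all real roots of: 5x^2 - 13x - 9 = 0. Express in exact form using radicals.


Using the quadratic formula: x = (-b ± sqrt(b^2 - 4ac)) / (2a)
Here a = 5, b = -13, c = -9
Discriminant = b^2 - 4ac = (-13)^2 - 4(5)(-9) = 169 + 180 = 349
Since discriminant = 349 > 0, there are two real roots.
x = (13 ± sqrt(349)) / 10
Numerically: x ≈ 3.1682 or x ≈ -0.5682

x = (13 + sqrt(349)) / 10 or x = (13 - sqrt(349)) / 10


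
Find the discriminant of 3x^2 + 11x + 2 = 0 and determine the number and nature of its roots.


For ax^2 + bx + c = 0, discriminant D = b^2 - 4ac
Here a = 3, b = 11, c = 2
D = (11)^2 - 4(3)(2) = 121 - 24 = 97

D = 97 > 0 but not a perfect square
The equation has 2 distinct real irrational roots.

Discriminant = 97, 2 distinct real irrational roots


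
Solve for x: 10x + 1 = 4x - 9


Starting with: 10x + 1 = 4x - 9
Move all x terms to left: (10 - 4)x = -9 - 1
Simplify: 6x = -10
Divide both sides by 6: x = -5/3

x = -5/3


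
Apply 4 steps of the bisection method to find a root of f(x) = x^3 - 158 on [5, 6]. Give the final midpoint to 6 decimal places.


f(x) = x^3 - 158
f(5) = -33 < 0
f(6) = 58 > 0

Step 1: midpoint = (5.000000 + 6.000000)/2 = 5.500000
  f(5.500000) = 8.375000
  f(mid) > 0, so root is in [5.000000, 5.500000]

Step 2: midpoint = (5.000000 + 5.500000)/2 = 5.250000
  f(5.250000) = -13.296875
  f(mid) < 0, so root is in [5.250000, 5.500000]

Step 3: midpoint = (5.250000 + 5.500000)/2 = 5.375000
  f(5.375000) = -2.712891
  f(mid) < 0, so root is in [5.375000, 5.500000]

Step 4: midpoint = (5.375000 + 5.500000)/2 = 5.437500
  f(5.437500) = 2.767334
  f(mid) > 0, so root is in [5.375000, 5.437500]

midpoint = 5.437500


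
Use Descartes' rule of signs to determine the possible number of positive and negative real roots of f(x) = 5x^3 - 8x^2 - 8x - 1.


Descartes' rule of signs:

For positive roots, count sign changes in f(x) = 5x^3 - 8x^2 - 8x - 1:
Signs of coefficients: +, -, -, -
Number of sign changes: 1
Possible positive real roots: 1

For negative roots, examine f(-x) = -5x^3 - 8x^2 + 8x - 1:
Signs of coefficients: -, -, +, -
Number of sign changes: 2
Possible negative real roots: 2, 0

Positive roots: 1; Negative roots: 2 or 0


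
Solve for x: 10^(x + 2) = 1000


Express both sides with the same base.
1000 = 10^3
Since the bases match, equate exponents: x + 2 = 3
So x = 3 - (2) = 1

x = 1


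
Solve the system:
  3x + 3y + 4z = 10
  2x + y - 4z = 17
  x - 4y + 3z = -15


Using Cramer's rule. Expand each determinant along the first row.
D  = 3*[1*3 - (-4)*(-4)] - 3*[2*3 - (-4)*1] + 4*[2*(-4) - 1*1]
  = 3*(-13) - 3*(10) + 4*(-9) = -105
Dx = 10*[1*3 - (-4)*(-4)] - 3*[17*3 - (-4)*(-15)] + 4*[17*(-4) - 1*(-15)]
  = 10*(-13) - 3*(-9) + 4*(-53) = -315
Dy = 3*[17*3 - (-4)*(-15)] - 10*[2*3 - (-4)*1] + 4*[2*(-15) - 17*1]
  = 3*(-9) - 10*(10) + 4*(-47) = -315
Dz = 3*[1*(-15) - 17*(-4)] - 3*[2*(-15) - 17*1] + 10*[2*(-4) - 1*1]
  = 3*(53) - 3*(-47) + 10*(-9) = 210
x = Dx/D = -315/-105 = 3, y = Dy/D = -315/-105 = 3, z = Dz/D = 210/-105 = -2
Check eq1: (3)(3) + (3)(3) + (4)(-2) = 10 = 10 ✓
Check eq2: (2)(3) + (1)(3) + (-4)(-2) = 17 = 17 ✓
Check eq3: (1)(3) + (-4)(3) + (3)(-2) = -15 = -15 ✓

x = 3, y = 3, z = -2


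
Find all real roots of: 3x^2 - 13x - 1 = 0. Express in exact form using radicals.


Using the quadratic formula: x = (-b ± sqrt(b^2 - 4ac)) / (2a)
Here a = 3, b = -13, c = -1
Discriminant = b^2 - 4ac = (-13)^2 - 4(3)(-1) = 169 + 12 = 181
Since discriminant = 181 > 0, there are two real roots.
x = (13 ± sqrt(181)) / 6
Numerically: x ≈ 4.4089 or x ≈ -0.0756

x = (13 + sqrt(181)) / 6 or x = (13 - sqrt(181)) / 6


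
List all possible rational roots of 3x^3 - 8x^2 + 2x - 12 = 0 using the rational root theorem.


Rational root theorem: possible roots are ±p/q where:
  p divides the constant term (-12): p ∈ {1, 2, 3, 4, 6, 12}
  q divides the leading coefficient (3): q ∈ {1, 3}

All possible rational roots: -12, -6, -4, -3, -2, -4/3, -1, -2/3, -1/3, 1/3, 2/3, 1, 4/3, 2, 3, 4, 6, 12

-12, -6, -4, -3, -2, -4/3, -1, -2/3, -1/3, 1/3, 2/3, 1, 4/3, 2, 3, 4, 6, 12


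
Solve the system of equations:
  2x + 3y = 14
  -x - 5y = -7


Using Cramer's rule:
Determinant D = (2)(-5) - (-1)(3) = -10 + 3 = -7
Dx = (14)(-5) - (-7)(3) = -70 + 21 = -49
Dy = (2)(-7) - (-1)(14) = -14 + 14 = 0
x = Dx/D = -49/-7 = 7
y = Dy/D = 0/-7 = 0

x = 7, y = 0


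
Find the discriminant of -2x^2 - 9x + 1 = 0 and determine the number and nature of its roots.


For ax^2 + bx + c = 0, discriminant D = b^2 - 4ac
Here a = -2, b = -9, c = 1
D = (-9)^2 - 4(-2)(1) = 81 + 8 = 89

D = 89 > 0 but not a perfect square
The equation has 2 distinct real irrational roots.

Discriminant = 89, 2 distinct real irrational roots


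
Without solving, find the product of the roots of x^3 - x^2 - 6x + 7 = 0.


By Vieta's formulas for x^3 + bx^2 + cx + d = 0:
  r1 + r2 + r3 = -b/a = 1
  r1*r2 + r1*r3 + r2*r3 = c/a = -6
  r1*r2*r3 = -d/a = -7


Product = -7


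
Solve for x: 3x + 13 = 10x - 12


Starting with: 3x + 13 = 10x - 12
Move all x terms to left: (3 - 10)x = -12 - 13
Simplify: -7x = -25
Divide both sides by -7: x = 25/7

x = 25/7


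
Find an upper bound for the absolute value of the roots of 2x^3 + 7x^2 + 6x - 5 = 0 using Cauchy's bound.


Cauchy's bound: all roots r satisfy |r| <= 1 + max(|a_i/a_n|) for i = 0,...,n-1
where a_n is the leading coefficient.

Coefficients: [2, 7, 6, -5]
Leading coefficient a_n = 2
Ratios |a_i/a_n|: 7/2, 3, 5/2
Maximum ratio: 7/2
Cauchy's bound: |r| <= 1 + 7/2 = 9/2

Upper bound = 9/2


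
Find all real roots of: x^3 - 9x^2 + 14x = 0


The constant term is 0, so x = 0 is a root. Factor out x:
  x(x^2 - 9x + 14) = 0
Solve the quadratic x^2 - 9x + 14 = 0: discriminant = (-9)^2 - 4(1)(14) = 81 - 56 = 25.
sqrt(25) = 5, so x = (9 ± 5)/2: x = 7 or x = 2.

x = 0, x = 2, x = 7


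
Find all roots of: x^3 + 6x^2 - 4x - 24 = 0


Let p(x) = x^3 + 6x^2 - 4x - 24. By the rational root theorem (leading coefficient 1), any rational root is an integer divisor of 24: try ±1, ±2, ... in turn.
Test x = 1: value = -21 ≠ 0.
Test x = -1: value = -15 ≠ 0.
Test x = 2: value = 0 ✓, so (x - 2) is a factor.
Synthetic division by (x - 2): bring down 1; 1(2) + 6 = 8; 8(2) - 4 = 12; 12(2) - 24 = 0 → quotient x^2 + 8x + 12, remainder 0.
Solve the quadratic x^2 + 8x + 12 = 0: discriminant = 8^2 - 4(1)(12) = 64 - 48 = 16.
sqrt(16) = 4, so x = (-8 ± 4)/2: x = -2 or x = -6.
Collecting all roots found:

x = -6, x = -2, x = 2


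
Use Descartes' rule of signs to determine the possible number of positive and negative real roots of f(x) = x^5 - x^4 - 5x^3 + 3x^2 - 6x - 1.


Descartes' rule of signs:

For positive roots, count sign changes in f(x) = x^5 - x^4 - 5x^3 + 3x^2 - 6x - 1:
Signs of coefficients: +, -, -, +, -, -
Number of sign changes: 3
Possible positive real roots: 3, 1

For negative roots, examine f(-x) = -x^5 - x^4 + 5x^3 + 3x^2 + 6x - 1:
Signs of coefficients: -, -, +, +, +, -
Number of sign changes: 2
Possible negative real roots: 2, 0

Positive roots: 3 or 1; Negative roots: 2 or 0


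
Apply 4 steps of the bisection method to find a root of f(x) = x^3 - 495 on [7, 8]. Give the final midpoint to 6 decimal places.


f(x) = x^3 - 495
f(7) = -152 < 0
f(8) = 17 > 0

Step 1: midpoint = (7.000000 + 8.000000)/2 = 7.500000
  f(7.500000) = -73.125000
  f(mid) < 0, so root is in [7.500000, 8.000000]

Step 2: midpoint = (7.500000 + 8.000000)/2 = 7.750000
  f(7.750000) = -29.515625
  f(mid) < 0, so root is in [7.750000, 8.000000]

Step 3: midpoint = (7.750000 + 8.000000)/2 = 7.875000
  f(7.875000) = -6.626953
  f(mid) < 0, so root is in [7.875000, 8.000000]

Step 4: midpoint = (7.875000 + 8.000000)/2 = 7.937500
  f(7.937500) = 5.093506
  f(mid) > 0, so root is in [7.875000, 7.937500]

midpoint = 7.937500


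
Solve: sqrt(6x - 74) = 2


Square both sides: 6x - 74 = 2^2 = 4
6x = 4 + 74 = 78
x = 13
Check: sqrt(6*13 - 74) = sqrt(4) = 2 ✓

x = 13


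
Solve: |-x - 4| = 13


An absolute value equation |expr| = 13 gives two cases:
Case 1: -x - 4 = 13
  -x = 17, so x = -17
Case 2: -x - 4 = -13
  -x = -9, so x = 9

x = -17, x = 9


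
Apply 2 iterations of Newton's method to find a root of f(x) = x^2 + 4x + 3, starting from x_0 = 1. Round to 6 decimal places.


Newton's method: x_(n+1) = x_n - f(x_n)/f'(x_n)
f(x) = x^2 + 4x + 3
f'(x) = 2x + 4

Iteration 1:
  f(1.000000) = 8.000000
  f'(1.000000) = 6.000000
  x_1 = 1.000000 - (8.000000)/(6.000000) = -0.333333

Iteration 2:
  f(-0.333333) = 1.777778
  f'(-0.333333) = 3.333333
  x_2 = -0.333333 - (1.777778)/(3.333333) = -0.866667

x_2 = -0.866667


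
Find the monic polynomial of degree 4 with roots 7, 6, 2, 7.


A monic polynomial with roots 7, 6, 2, 7 is:
p(x) = (x - 7)(x - 6)(x - 2)(x - 7)
After multiplying by (x - 7): x - 7
After multiplying by (x - 6): x^2 - 13x + 42
After multiplying by (x - 2): x^3 - 15x^2 + 68x - 84
After multiplying by (x - 7): x^4 - 22x^3 + 173x^2 - 560x + 588

x^4 - 22x^3 + 173x^2 - 560x + 588


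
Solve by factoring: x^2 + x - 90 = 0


We need two numbers that multiply to -90 and add to 1.
Those numbers are -9 and 10 (since (-9) * 10 = -90 and (-9) + 10 = 1).
So x^2 + x - 90 = (x - 9)(x + 10) = 0
Setting each factor to zero: x = 9 or x = -10

x = -10, x = 9


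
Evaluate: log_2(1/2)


We need the exponent such that 2^? = 1/2
2^(-1) = 1/2^1 = 1/2
Therefore log_2(1/2) = -1

-1


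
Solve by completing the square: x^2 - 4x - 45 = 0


Start: x^2 - 4x - 45 = 0
Move constant: x^2 - 4x = 45
Half of -4 is -2, squared is 4
Add 4 to both sides: x^2 - 4x + 4 = 49
(x - 2)^2 = 49
x - 2 = ±7
x = 2 + 7 = 9 or x = 2 - 7 = -5

x = -5, x = 9


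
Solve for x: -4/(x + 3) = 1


Multiply both sides by (x + 3): -4 = 1(x + 3)
Distribute: -4 = x + 3
x = -4 - 3 = -7
x = -7

x = -7
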